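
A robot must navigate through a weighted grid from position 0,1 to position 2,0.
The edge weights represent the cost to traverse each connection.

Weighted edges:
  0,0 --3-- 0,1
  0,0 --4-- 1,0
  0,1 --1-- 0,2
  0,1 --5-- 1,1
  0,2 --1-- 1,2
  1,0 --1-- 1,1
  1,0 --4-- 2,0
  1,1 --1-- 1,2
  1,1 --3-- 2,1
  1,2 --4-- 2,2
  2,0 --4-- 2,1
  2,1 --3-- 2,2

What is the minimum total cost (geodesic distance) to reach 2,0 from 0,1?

Shortest path: 0,1 → 0,2 → 1,2 → 1,1 → 1,0 → 2,0, total weight = 8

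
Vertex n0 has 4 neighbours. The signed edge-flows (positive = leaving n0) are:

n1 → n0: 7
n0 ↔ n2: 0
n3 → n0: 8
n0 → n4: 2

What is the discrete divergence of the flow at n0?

Divergence = sum of outgoing flows = (-7) + 0 + (-8) + 2 = -13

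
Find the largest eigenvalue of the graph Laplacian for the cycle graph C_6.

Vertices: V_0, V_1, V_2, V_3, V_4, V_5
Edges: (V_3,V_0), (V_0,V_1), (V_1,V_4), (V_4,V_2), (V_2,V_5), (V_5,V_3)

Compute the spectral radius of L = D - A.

The cycle graph C_n has Laplacian eigenvalues λ_k = 2 − 2cos(2πk/n), k = 0, 1, …, n−1. Here n = 6:
k=0: 2 − 2cos(0) = 0.0; k=1: 2 − 2cos(π/3) = 1.0; k=2: 2 − 2cos(2π/3) = 3.0; k=3: 2 − 2cos(π) = 4.0; k=4: 2 − 2cos(4π/3) = 3.0; k=5: 2 − 2cos(5π/3) = 1.0.
Laplacian eigenvalues: [0.0, 1.0, 1.0, 3.0, 3.0, 4.0]. Largest eigenvalue (spectral radius) = 4.0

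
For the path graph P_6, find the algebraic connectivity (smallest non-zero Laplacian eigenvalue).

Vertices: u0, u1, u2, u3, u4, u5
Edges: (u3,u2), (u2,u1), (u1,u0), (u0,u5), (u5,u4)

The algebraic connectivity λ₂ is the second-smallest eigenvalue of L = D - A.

The path graph P_n has Laplacian eigenvalues λ_k = 2 − 2cos(kπ/n), k = 0, 1, …, n−1. Here n = 6:
k=0: 2 − 2cos(0) = 0.0; k=1: 2 − 2cos(π/6) = 0.2679; k=2: 2 − 2cos(π/3) = 1.0; k=3: 2 − 2cos(π/2) = 2.0; k=4: 2 − 2cos(2π/3) = 3.0; k=5: 2 − 2cos(5π/6) = 3.7321.
Laplacian eigenvalues: [0.0, 0.2679, 1.0, 2.0, 3.0, 3.7321]. Algebraic connectivity (smallest non-zero eigenvalue) = 0.2679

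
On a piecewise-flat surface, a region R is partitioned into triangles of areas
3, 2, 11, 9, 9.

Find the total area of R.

3 + 2 + 11 + 9 + 9 = 34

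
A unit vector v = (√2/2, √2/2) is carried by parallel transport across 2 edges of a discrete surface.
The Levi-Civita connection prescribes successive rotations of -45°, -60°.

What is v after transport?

Total rotation: (-45°) + (-60°) = -105°. Final vector: (0.5000, -0.8660)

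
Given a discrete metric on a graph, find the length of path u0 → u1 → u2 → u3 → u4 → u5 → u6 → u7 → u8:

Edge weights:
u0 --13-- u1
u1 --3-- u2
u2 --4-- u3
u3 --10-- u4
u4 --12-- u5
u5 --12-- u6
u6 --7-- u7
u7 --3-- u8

Arc length = 13 + 3 + 4 + 10 + 12 + 12 + 7 + 3 = 64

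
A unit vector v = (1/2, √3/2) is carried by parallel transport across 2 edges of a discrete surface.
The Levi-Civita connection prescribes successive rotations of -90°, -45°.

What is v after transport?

Total rotation: (-90°) + (-45°) = -135°. Final vector: (0.2588, -0.9659)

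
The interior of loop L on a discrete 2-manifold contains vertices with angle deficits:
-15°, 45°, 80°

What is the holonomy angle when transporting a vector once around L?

Holonomy = total enclosed curvature = (-15°) + 45° + 80° = 110°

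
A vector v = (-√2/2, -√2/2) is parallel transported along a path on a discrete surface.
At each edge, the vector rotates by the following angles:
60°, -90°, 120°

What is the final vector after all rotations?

Total rotation: 60° + (-90°) + 120° = 90°. Final vector: (0.7071, -0.7071)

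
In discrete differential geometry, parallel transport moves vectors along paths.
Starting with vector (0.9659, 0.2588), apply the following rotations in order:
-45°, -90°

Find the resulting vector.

Total rotation: (-45°) + (-90°) = -135°. Final vector: (-0.5000, -0.8660)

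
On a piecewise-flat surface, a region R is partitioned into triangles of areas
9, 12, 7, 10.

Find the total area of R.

9 + 12 + 7 + 10 = 38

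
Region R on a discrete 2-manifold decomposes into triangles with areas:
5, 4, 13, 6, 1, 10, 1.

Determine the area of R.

5 + 4 + 13 + 6 + 1 + 10 + 1 = 40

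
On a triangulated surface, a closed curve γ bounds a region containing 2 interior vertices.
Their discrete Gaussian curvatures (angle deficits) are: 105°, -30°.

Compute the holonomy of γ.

Holonomy = total enclosed curvature = 105° + (-30°) = 75°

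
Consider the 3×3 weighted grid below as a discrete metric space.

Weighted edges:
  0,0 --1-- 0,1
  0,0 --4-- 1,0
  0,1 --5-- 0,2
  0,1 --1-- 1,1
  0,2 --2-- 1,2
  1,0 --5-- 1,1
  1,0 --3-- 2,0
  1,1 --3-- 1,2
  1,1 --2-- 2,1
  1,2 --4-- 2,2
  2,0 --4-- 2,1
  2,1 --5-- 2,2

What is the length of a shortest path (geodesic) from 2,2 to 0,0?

Shortest path: 2,2 → 1,2 → 1,1 → 0,1 → 0,0, total weight = 9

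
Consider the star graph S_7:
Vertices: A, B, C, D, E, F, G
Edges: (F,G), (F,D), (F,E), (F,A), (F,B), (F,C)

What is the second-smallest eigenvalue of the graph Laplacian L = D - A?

The star S_7 is the complete bipartite graph K_{1,6} (one hub of degree 6, 6 leaves of degree 1). The Laplacian spectrum of K_{p,q} is 0, p (multiplicity q−1), q (multiplicity p−1), p+q. With p = 1, q = 6: 0 once, 1 with multiplicity 5, and 7 once. (Check: trace L = sum of degrees = 12 = 5·1 + 7.)
Laplacian eigenvalues: [0.0, 1.0, 1.0, 1.0, 1.0, 1.0, 7.0]. Algebraic connectivity (smallest non-zero eigenvalue) = 1.0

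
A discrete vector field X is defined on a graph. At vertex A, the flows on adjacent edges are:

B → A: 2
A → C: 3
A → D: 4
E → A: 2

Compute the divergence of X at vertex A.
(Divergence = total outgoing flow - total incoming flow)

Divergence = sum of outgoing flows = (-2) + 3 + 4 + (-2) = 3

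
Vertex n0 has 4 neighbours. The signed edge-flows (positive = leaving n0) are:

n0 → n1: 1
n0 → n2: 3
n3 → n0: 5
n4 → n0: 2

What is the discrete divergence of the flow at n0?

Divergence = sum of outgoing flows = 1 + 3 + (-5) + (-2) = -3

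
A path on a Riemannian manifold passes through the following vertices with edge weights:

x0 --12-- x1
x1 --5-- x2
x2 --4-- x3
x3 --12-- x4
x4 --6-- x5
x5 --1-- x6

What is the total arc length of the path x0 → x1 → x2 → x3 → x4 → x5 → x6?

Arc length = 12 + 5 + 4 + 12 + 6 + 1 = 40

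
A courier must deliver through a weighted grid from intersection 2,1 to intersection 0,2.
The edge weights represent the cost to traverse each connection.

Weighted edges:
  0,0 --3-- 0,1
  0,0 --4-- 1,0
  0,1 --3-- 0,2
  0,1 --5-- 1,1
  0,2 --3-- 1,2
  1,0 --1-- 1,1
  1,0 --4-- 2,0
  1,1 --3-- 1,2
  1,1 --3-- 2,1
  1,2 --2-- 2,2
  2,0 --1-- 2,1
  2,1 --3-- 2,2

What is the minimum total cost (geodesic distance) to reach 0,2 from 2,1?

Shortest path: 2,1 → 2,2 → 1,2 → 0,2, total weight = 8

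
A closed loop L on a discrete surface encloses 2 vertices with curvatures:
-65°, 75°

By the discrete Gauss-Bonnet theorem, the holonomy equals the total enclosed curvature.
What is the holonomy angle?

Holonomy = total enclosed curvature = (-65°) + 75° = 10°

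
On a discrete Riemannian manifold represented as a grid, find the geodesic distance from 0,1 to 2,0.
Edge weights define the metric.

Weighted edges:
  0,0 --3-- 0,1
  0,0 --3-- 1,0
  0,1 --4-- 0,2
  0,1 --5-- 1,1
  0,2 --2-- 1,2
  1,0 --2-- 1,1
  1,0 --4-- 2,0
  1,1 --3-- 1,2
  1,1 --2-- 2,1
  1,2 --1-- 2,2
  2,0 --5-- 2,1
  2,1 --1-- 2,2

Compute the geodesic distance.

Shortest path: 0,1 → 0,0 → 1,0 → 2,0, total weight = 10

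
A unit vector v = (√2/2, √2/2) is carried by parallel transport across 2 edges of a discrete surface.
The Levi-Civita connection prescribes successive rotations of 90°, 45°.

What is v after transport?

Total rotation: 90° + 45° = 135°. Final vector: (-1, 0)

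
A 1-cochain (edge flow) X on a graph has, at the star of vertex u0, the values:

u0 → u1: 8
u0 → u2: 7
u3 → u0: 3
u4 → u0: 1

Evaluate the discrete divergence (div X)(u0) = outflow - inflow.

Divergence = sum of outgoing flows = 8 + 7 + (-3) + (-1) = 11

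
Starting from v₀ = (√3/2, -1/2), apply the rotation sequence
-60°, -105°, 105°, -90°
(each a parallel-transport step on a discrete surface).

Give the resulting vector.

Total rotation: (-60°) + (-105°) + 105° + (-90°) = -150°. Final vector: (-1, 0)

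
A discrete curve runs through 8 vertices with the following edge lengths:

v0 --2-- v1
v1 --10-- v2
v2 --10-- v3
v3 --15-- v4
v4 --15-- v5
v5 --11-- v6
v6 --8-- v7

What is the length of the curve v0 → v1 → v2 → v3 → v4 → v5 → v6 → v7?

Arc length = 2 + 10 + 10 + 15 + 15 + 11 + 8 = 71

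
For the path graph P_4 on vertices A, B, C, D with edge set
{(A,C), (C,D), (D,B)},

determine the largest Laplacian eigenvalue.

The path graph P_n has Laplacian eigenvalues λ_k = 2 − 2cos(kπ/n), k = 0, 1, …, n−1. Here n = 4:
k=0: 2 − 2cos(0) = 0.0; k=1: 2 − 2cos(π/4) = 0.5858; k=2: 2 − 2cos(π/2) = 2.0; k=3: 2 − 2cos(3π/4) = 3.4142.
Laplacian eigenvalues: [0.0, 0.5858, 2.0, 3.4142]. Largest eigenvalue (spectral radius) = 3.4142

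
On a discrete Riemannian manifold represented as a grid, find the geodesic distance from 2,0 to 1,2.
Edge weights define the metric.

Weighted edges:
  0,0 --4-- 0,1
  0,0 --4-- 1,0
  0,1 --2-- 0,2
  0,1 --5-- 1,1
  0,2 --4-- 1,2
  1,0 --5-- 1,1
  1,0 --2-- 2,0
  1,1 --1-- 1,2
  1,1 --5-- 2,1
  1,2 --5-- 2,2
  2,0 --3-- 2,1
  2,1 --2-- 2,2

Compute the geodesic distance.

Shortest path: 2,0 → 1,0 → 1,1 → 1,2, total weight = 8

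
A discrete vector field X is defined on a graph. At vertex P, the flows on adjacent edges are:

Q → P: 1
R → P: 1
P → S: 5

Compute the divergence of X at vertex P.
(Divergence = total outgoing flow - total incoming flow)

Divergence = sum of outgoing flows = (-1) + (-1) + 5 = 3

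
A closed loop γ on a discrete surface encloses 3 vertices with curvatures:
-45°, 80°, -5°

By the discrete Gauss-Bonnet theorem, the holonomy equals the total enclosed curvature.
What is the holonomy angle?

Holonomy = total enclosed curvature = (-45°) + 80° + (-5°) = 30°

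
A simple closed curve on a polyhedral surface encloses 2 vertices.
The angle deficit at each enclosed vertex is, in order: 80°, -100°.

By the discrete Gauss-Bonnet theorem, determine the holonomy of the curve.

Holonomy = total enclosed curvature = 80° + (-100°) = -20°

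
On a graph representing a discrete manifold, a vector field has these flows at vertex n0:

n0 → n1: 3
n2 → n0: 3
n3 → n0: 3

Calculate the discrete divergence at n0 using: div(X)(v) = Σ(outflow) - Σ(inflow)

Divergence = sum of outgoing flows = 3 + (-3) + (-3) = -3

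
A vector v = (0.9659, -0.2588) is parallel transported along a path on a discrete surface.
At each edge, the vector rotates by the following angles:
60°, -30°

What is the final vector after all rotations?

Total rotation: 60° + (-30°) = 30°. Final vector: (0.9659, 0.2588)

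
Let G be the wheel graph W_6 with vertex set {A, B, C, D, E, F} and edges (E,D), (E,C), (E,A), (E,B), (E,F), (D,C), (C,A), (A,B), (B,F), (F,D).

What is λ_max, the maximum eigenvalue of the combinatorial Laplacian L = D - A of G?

The wheel W_6 is the join K_1 ∨ C_5 (a hub joined to every vertex of a cycle of length 5). For a join G ∨ H (G on p vertices, H on q vertices) the Laplacian spectrum is 0, p+q, the eigenvalues of L(G) other than one 0 each shifted by +q, and the eigenvalues of L(H) other than one 0 each shifted by +p. With G = K_1 (p = 1, nothing left after dropping its 0) and H = C_5 (q = 5, eigenvalues 2 − 2cos(2πk/5), k = 0, …, 4; drop k = 0), the spectrum of W_6 is 0, 6, and 1 + (2 − 2cos(2πk/5)) = 3 − 2cos(2πk/5) for k = 1, …, 4:
k=1: 3 − 2cos(2π/5) = 2.382; k=2: 3 − 2cos(4π/5) = 4.618; k=3: 3 − 2cos(6π/5) = 4.618; k=4: 3 − 2cos(8π/5) = 2.382.
Laplacian eigenvalues: [0.0, 2.382, 2.382, 4.618, 4.618, 6.0]. Largest eigenvalue (spectral radius) = 6.0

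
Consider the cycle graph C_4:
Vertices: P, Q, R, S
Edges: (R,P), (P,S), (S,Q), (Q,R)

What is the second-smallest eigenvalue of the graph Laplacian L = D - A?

The cycle graph C_n has Laplacian eigenvalues λ_k = 2 − 2cos(2πk/n), k = 0, 1, …, n−1. Here n = 4:
k=0: 2 − 2cos(0) = 0.0; k=1: 2 − 2cos(π/2) = 2.0; k=2: 2 − 2cos(π) = 4.0; k=3: 2 − 2cos(3π/2) = 2.0.
Laplacian eigenvalues: [0.0, 2.0, 2.0, 4.0]. Algebraic connectivity (smallest non-zero eigenvalue) = 2.0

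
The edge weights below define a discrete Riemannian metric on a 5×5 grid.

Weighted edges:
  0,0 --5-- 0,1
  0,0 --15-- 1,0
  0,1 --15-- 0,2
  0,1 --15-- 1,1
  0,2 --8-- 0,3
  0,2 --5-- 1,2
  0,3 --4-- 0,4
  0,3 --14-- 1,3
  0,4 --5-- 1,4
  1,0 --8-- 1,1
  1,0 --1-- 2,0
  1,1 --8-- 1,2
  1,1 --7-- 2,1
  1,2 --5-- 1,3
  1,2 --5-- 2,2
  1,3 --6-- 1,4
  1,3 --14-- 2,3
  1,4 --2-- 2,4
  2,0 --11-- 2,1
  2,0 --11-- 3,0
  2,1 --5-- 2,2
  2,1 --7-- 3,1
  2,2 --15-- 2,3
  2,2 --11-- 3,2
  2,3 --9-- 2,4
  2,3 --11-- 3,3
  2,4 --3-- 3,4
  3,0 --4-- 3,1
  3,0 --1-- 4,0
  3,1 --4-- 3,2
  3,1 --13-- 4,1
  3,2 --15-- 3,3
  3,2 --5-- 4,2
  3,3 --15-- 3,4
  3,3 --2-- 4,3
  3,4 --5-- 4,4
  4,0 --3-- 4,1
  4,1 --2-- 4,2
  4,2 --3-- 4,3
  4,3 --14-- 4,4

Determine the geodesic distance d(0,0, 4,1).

Shortest path: 0,0 → 1,0 → 2,0 → 3,0 → 4,0 → 4,1, total weight = 31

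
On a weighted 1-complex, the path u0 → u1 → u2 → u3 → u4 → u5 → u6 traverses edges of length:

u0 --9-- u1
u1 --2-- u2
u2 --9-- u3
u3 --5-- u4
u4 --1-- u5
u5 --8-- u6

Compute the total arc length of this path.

Arc length = 9 + 2 + 9 + 5 + 1 + 8 = 34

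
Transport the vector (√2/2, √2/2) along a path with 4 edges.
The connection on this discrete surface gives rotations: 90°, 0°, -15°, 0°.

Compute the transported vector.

Total rotation: 90° + 0° + (-15°) + 0° = 75°. Final vector: (-0.5000, 0.8660)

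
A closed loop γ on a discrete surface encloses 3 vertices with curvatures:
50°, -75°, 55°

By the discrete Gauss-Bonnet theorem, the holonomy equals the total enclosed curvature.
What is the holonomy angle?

Holonomy = total enclosed curvature = 50° + (-75°) + 55° = 30°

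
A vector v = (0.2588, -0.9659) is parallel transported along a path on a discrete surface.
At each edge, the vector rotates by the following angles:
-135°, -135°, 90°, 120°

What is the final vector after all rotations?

Total rotation: (-135°) + (-135°) + 90° + 120° = -60°. Final vector: (-0.7071, -0.7071)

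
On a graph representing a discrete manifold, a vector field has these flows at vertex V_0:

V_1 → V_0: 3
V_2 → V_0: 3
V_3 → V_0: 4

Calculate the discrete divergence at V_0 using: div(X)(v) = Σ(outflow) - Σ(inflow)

Divergence = sum of outgoing flows = (-3) + (-3) + (-4) = -10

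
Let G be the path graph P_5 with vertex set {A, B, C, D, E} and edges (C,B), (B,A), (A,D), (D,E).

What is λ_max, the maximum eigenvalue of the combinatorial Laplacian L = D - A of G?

The path graph P_n has Laplacian eigenvalues λ_k = 2 − 2cos(kπ/n), k = 0, 1, …, n−1. Here n = 5:
k=0: 2 − 2cos(0) = 0.0; k=1: 2 − 2cos(π/5) = 0.382; k=2: 2 − 2cos(2π/5) = 1.382; k=3: 2 − 2cos(3π/5) = 2.618; k=4: 2 − 2cos(4π/5) = 3.618.
Laplacian eigenvalues: [0.0, 0.382, 1.382, 2.618, 3.618]. Largest eigenvalue (spectral radius) = 3.618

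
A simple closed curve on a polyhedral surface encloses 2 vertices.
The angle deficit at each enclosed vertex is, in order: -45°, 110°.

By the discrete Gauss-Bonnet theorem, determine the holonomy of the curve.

Holonomy = total enclosed curvature = (-45°) + 110° = 65°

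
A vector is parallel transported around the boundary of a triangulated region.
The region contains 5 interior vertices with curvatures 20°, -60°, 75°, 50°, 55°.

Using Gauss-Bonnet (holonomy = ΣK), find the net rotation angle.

Holonomy = total enclosed curvature = 20° + (-60°) + 75° + 50° + 55° = 140°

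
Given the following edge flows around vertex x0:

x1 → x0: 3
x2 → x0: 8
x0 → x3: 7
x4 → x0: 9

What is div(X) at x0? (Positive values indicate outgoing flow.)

Divergence = sum of outgoing flows = (-3) + (-8) + 7 + (-9) = -13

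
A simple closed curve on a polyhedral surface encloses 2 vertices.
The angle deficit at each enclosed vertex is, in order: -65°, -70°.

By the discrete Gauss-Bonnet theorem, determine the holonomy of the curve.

Holonomy = total enclosed curvature = (-65°) + (-70°) = -135°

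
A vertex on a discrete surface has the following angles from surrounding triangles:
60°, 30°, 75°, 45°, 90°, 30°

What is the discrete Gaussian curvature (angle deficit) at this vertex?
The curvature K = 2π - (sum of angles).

Sum of angles = 330°. K = 360° - 330° = 30°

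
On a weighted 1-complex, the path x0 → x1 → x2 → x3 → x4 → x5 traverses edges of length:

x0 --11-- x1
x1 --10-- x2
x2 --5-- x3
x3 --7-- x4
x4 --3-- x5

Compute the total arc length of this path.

Arc length = 11 + 10 + 5 + 7 + 3 = 36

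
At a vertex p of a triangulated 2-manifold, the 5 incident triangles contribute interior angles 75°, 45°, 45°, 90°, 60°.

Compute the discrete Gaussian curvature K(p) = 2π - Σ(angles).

Sum of angles = 315°. K = 360° - 315° = 45° = π/4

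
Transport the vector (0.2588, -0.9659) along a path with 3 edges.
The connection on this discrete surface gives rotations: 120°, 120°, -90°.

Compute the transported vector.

Total rotation: 120° + 120° + (-90°) = 150°. Final vector: (0.2588, 0.9659)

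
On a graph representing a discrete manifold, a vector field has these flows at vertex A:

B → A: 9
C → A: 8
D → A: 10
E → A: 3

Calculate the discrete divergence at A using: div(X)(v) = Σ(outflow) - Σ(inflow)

Divergence = sum of outgoing flows = (-9) + (-8) + (-10) + (-3) = -30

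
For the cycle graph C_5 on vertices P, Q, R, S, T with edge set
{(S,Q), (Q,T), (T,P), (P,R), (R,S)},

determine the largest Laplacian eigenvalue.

The cycle graph C_n has Laplacian eigenvalues λ_k = 2 − 2cos(2πk/n), k = 0, 1, …, n−1. Here n = 5:
k=0: 2 − 2cos(0) = 0.0; k=1: 2 − 2cos(2π/5) = 1.382; k=2: 2 − 2cos(4π/5) = 3.618; k=3: 2 − 2cos(6π/5) = 3.618; k=4: 2 − 2cos(8π/5) = 1.382.
Laplacian eigenvalues: [0.0, 1.382, 1.382, 3.618, 3.618]. Largest eigenvalue (spectral radius) = 3.618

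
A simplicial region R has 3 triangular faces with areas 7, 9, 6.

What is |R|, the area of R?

7 + 9 + 6 = 22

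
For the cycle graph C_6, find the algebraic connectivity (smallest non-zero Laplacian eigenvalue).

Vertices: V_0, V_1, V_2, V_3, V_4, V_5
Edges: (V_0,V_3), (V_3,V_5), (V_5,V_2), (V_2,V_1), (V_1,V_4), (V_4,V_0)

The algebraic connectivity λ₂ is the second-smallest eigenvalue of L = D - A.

The cycle graph C_n has Laplacian eigenvalues λ_k = 2 − 2cos(2πk/n), k = 0, 1, …, n−1. Here n = 6:
k=0: 2 − 2cos(0) = 0.0; k=1: 2 − 2cos(π/3) = 1.0; k=2: 2 − 2cos(2π/3) = 3.0; k=3: 2 − 2cos(π) = 4.0; k=4: 2 − 2cos(4π/3) = 3.0; k=5: 2 − 2cos(5π/3) = 1.0.
Laplacian eigenvalues: [0.0, 1.0, 1.0, 3.0, 3.0, 4.0]. Algebraic connectivity (smallest non-zero eigenvalue) = 1.0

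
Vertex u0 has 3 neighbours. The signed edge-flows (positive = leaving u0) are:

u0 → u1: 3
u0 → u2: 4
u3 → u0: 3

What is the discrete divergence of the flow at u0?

Divergence = sum of outgoing flows = 3 + 4 + (-3) = 4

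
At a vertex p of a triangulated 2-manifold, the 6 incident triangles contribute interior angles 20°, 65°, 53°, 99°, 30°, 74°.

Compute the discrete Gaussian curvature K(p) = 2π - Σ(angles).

Sum of angles = 341°. K = 360° - 341° = 19° = 19π/180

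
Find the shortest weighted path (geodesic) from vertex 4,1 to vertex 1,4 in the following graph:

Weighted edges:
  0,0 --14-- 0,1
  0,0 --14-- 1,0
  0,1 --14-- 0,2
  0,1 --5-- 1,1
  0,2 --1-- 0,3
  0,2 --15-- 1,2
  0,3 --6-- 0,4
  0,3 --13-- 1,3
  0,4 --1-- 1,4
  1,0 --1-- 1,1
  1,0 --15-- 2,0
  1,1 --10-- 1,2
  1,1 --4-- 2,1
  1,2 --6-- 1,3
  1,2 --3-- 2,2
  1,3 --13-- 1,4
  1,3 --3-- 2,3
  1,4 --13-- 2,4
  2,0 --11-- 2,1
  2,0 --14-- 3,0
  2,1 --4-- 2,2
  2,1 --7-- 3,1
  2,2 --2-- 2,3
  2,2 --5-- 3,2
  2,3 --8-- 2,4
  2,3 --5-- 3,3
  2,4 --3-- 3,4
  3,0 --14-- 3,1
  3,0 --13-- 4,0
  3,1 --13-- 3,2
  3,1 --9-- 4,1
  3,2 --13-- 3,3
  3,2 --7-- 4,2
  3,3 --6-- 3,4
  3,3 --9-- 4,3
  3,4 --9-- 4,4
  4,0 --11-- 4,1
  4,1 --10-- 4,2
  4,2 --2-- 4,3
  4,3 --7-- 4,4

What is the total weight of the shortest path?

Shortest path: 4,1 → 3,1 → 2,1 → 2,2 → 2,3 → 1,3 → 1,4, total weight = 38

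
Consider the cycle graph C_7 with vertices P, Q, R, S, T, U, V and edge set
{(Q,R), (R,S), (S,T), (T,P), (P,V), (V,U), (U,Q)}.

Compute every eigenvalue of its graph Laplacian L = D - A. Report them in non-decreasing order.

The cycle graph C_n has Laplacian eigenvalues λ_k = 2 − 2cos(2πk/n), k = 0, 1, …, n−1. Here n = 7:
k=0: 2 − 2cos(0) = 0.0; k=1: 2 − 2cos(2π/7) = 0.753; k=2: 2 − 2cos(4π/7) = 2.445; k=3: 2 − 2cos(6π/7) = 3.8019; k=4: 2 − 2cos(8π/7) = 3.8019; k=5: 2 − 2cos(10π/7) = 2.445; k=6: 2 − 2cos(12π/7) = 0.753.
Laplacian eigenvalues (increasing order): [0.0, 0.753, 0.753, 2.445, 2.445, 3.8019, 3.8019]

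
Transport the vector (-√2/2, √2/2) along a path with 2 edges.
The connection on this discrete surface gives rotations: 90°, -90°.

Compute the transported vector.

Total rotation: 90° + (-90°) = 0°. Final vector: (-0.7071, 0.7071)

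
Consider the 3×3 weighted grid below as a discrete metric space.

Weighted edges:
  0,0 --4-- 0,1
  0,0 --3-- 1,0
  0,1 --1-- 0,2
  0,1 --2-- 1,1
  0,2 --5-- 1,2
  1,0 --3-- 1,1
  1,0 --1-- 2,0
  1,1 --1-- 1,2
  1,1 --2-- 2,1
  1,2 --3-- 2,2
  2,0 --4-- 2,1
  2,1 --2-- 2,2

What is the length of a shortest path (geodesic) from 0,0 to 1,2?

Shortest path: 0,0 → 1,0 → 1,1 → 1,2, total weight = 7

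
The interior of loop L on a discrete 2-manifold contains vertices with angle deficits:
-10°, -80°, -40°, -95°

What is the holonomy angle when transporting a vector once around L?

Holonomy = total enclosed curvature = (-10°) + (-80°) + (-40°) + (-95°) = -225°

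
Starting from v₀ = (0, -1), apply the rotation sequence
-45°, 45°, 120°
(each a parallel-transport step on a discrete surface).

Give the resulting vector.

Total rotation: (-45°) + 45° + 120° = 120°. Final vector: (0.8660, 0.5000)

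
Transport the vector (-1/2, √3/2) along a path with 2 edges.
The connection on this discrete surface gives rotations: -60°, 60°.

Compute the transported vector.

Total rotation: (-60°) + 60° = 0°. Final vector: (-0.5000, 0.8660)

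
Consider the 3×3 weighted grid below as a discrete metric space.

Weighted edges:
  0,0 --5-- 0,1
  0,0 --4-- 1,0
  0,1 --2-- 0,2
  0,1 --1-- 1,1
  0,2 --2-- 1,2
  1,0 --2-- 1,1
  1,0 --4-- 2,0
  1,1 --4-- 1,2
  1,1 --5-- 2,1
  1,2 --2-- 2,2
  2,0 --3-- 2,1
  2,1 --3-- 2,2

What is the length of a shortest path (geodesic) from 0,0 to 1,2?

Shortest path: 0,0 → 0,1 → 0,2 → 1,2, total weight = 9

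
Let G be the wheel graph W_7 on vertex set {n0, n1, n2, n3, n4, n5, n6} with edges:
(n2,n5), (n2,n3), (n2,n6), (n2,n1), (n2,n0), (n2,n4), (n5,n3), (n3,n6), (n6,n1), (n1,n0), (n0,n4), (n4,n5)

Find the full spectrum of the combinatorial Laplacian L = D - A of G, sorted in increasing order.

The wheel W_7 is the join K_1 ∨ C_6 (a hub joined to every vertex of a cycle of length 6). For a join G ∨ H (G on p vertices, H on q vertices) the Laplacian spectrum is 0, p+q, the eigenvalues of L(G) other than one 0 each shifted by +q, and the eigenvalues of L(H) other than one 0 each shifted by +p. With G = K_1 (p = 1, nothing left after dropping its 0) and H = C_6 (q = 6, eigenvalues 2 − 2cos(2πk/6), k = 0, …, 5; drop k = 0), the spectrum of W_7 is 0, 7, and 1 + (2 − 2cos(2πk/6)) = 3 − 2cos(2πk/6) for k = 1, …, 5:
k=1: 3 − 2cos(π/3) = 2.0; k=2: 3 − 2cos(2π/3) = 4.0; k=3: 3 − 2cos(π) = 5.0; k=4: 3 − 2cos(4π/3) = 4.0; k=5: 3 − 2cos(5π/3) = 2.0.
Laplacian eigenvalues (increasing order): [0.0, 2.0, 2.0, 4.0, 4.0, 5.0, 7.0]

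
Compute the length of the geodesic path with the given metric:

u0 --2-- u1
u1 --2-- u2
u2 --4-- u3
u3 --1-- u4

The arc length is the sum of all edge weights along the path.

Arc length = 2 + 2 + 4 + 1 = 9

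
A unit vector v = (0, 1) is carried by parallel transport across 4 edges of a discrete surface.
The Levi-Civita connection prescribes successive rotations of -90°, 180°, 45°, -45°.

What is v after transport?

Total rotation: (-90°) + 180° + 45° + (-45°) = 90°. Final vector: (-1, 0)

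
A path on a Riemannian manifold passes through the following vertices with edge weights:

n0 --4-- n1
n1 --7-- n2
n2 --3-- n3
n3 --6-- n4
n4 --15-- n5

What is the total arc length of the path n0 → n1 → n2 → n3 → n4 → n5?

Arc length = 4 + 7 + 3 + 6 + 15 = 35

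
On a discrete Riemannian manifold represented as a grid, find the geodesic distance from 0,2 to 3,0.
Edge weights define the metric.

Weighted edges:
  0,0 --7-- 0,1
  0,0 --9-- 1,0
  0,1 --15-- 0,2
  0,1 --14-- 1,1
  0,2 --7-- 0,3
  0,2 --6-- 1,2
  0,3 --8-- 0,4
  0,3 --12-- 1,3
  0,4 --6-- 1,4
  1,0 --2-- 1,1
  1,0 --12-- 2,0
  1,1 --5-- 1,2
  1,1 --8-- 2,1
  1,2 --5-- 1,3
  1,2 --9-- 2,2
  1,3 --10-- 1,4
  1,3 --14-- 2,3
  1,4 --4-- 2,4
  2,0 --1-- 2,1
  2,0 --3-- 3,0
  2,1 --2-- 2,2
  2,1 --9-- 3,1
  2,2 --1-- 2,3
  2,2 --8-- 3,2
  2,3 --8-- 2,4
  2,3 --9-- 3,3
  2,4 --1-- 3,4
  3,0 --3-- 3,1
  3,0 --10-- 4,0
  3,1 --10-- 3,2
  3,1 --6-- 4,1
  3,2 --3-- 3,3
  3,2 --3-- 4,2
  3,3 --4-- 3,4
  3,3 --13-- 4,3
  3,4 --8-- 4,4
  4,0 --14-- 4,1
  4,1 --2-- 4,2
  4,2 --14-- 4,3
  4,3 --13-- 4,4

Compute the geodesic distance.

Shortest path: 0,2 → 1,2 → 2,2 → 2,1 → 2,0 → 3,0, total weight = 21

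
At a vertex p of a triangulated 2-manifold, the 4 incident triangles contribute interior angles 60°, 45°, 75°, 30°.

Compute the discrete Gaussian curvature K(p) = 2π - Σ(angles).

Sum of angles = 210°. K = 360° - 210° = 150° = 5π/6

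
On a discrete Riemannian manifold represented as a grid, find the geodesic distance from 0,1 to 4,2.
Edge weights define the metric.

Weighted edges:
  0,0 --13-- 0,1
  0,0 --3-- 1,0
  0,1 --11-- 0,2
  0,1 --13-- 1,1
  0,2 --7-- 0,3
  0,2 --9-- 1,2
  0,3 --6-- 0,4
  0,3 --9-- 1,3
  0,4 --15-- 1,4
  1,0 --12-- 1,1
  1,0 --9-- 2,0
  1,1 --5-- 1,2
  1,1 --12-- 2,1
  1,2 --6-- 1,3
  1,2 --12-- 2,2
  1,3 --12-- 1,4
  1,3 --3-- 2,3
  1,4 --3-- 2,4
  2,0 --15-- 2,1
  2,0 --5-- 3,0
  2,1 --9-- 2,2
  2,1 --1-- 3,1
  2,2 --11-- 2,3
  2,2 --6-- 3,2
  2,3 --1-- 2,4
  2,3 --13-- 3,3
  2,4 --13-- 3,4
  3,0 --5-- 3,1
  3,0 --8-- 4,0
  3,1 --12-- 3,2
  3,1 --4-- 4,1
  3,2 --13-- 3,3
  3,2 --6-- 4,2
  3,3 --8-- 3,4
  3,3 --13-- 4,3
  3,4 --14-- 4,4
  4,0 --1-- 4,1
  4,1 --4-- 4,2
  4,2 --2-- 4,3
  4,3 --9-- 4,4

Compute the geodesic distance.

Shortest path: 0,1 → 1,1 → 2,1 → 3,1 → 4,1 → 4,2, total weight = 34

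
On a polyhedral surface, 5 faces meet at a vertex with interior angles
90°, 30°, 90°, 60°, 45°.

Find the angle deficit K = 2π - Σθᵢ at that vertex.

Sum of angles = 315°. K = 360° - 315° = 45° = π/4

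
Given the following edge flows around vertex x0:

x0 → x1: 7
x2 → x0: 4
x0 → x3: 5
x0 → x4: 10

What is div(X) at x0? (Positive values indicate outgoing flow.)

Divergence = sum of outgoing flows = 7 + (-4) + 5 + 10 = 18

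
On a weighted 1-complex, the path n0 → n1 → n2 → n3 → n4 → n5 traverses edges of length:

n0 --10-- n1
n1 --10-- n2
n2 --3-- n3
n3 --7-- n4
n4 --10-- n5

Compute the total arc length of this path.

Arc length = 10 + 10 + 3 + 7 + 10 = 40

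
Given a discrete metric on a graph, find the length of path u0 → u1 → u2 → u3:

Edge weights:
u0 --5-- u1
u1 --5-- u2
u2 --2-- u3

Arc length = 5 + 5 + 2 = 12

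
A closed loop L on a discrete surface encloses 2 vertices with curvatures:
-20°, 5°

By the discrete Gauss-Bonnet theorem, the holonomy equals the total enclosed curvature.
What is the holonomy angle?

Holonomy = total enclosed curvature = (-20°) + 5° = -15°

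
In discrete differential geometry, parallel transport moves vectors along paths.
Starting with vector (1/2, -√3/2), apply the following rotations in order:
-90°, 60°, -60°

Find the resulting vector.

Total rotation: (-90°) + 60° + (-60°) = -90°. Final vector: (-0.8660, -0.5000)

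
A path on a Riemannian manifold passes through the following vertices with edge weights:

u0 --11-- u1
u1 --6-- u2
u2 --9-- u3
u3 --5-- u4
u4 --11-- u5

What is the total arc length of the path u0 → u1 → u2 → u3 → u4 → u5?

Arc length = 11 + 6 + 9 + 5 + 11 = 42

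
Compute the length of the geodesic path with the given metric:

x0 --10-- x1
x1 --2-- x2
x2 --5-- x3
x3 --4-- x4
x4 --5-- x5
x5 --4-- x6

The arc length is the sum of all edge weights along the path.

Arc length = 10 + 2 + 5 + 4 + 5 + 4 = 30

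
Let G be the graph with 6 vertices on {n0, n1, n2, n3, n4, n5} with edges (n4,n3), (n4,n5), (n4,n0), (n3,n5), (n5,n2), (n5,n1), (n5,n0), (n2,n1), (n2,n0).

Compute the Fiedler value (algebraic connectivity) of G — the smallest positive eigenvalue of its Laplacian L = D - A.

Degrees: deg(n0) = 3, deg(n1) = 2, deg(n2) = 3, deg(n3) = 2, deg(n4) = 3, deg(n5) = 5.
L = D − A with rows/columns ordered (n0, n1, n2, n3, n4, n5):
  [ 3,  0, -1,  0, -1, -1]
  [ 0,  2, -1,  0,  0, -1]
  [-1, -1,  3,  0,  0, -1]
  [ 0,  0,  0,  2, -1, -1]
  [-1,  0,  0, -1,  3, -1]
  [-1, -1, -1, -1, -1,  5]
Characteristic polynomial: det(λI − L) = λ(λ² − 5λ + 5)(λ² − 7λ + 11)(λ − 6).
Roots: λ = 0; (λ² − 5λ + 5) = 0 ⇒ λ = (5 ± √5)/2 ≈ 1.382, 3.618; (λ² − 7λ + 11) = 0 ⇒ λ = (7 ± √5)/2 ≈ 2.382, 4.618; (λ − 6) = 0 ⇒ λ = 6.
(Check: the roots sum (with multiplicity) to 18, matching trace L = Σdeg = 2·9 = 18.)
Laplacian eigenvalues: [0.0, 1.382, 2.382, 3.618, 4.618, 6.0]. Algebraic connectivity (smallest non-zero eigenvalue) = 1.382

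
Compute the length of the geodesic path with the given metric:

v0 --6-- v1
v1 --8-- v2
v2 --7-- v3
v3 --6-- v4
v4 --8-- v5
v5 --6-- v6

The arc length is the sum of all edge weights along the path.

Arc length = 6 + 8 + 7 + 6 + 8 + 6 = 41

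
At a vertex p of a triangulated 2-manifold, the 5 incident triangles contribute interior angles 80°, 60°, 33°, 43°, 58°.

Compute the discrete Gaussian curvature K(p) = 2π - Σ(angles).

Sum of angles = 274°. K = 360° - 274° = 86° = 43π/90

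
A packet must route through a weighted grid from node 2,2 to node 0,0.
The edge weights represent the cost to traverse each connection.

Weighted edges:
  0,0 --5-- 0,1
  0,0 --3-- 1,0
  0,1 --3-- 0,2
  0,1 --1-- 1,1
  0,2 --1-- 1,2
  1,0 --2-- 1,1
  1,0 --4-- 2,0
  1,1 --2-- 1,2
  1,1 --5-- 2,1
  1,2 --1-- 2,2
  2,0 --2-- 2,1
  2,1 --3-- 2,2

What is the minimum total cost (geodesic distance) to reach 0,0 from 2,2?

Shortest path: 2,2 → 1,2 → 1,1 → 1,0 → 0,0, total weight = 8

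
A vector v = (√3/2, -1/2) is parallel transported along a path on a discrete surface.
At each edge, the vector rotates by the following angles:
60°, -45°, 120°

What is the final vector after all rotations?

Total rotation: 60° + (-45°) + 120° = 135°. Final vector: (-0.2588, 0.9659)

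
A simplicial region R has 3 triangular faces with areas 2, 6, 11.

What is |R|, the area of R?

2 + 6 + 11 = 19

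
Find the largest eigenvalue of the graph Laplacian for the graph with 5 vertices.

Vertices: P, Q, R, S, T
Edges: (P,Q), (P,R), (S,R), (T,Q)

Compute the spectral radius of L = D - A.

Degrees: deg(P) = 2, deg(Q) = 2, deg(R) = 2, deg(S) = 1, deg(T) = 1.
L = D − A with rows/columns ordered (P, Q, R, S, T):
  [ 2, -1, -1,  0,  0]
  [-1,  2,  0,  0, -1]
  [-1,  0,  2, -1,  0]
  [ 0,  0, -1,  1,  0]
  [ 0, -1,  0,  0,  1]
Characteristic polynomial: det(λI − L) = λ(λ² − 3λ + 1)(λ² − 5λ + 5).
Roots: λ = 0; (λ² − 3λ + 1) = 0 ⇒ λ = (3 ± √5)/2 ≈ 0.382, 2.618; (λ² − 5λ + 5) = 0 ⇒ λ = (5 ± √5)/2 ≈ 1.382, 3.618.
(Check: the roots sum (with multiplicity) to 8, matching trace L = Σdeg = 2·4 = 8.)
Laplacian eigenvalues: [0.0, 0.382, 1.382, 2.618, 3.618]. Largest eigenvalue (spectral radius) = 3.618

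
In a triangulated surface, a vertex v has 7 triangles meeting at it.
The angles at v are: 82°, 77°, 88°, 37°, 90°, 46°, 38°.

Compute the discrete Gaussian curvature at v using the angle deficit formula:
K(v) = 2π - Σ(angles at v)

Sum of angles = 458°. K = 360° - 458° = -98° = -49π/90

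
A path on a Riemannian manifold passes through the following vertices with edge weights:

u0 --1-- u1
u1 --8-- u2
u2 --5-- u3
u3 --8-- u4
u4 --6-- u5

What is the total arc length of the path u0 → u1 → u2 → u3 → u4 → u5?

Arc length = 1 + 8 + 5 + 8 + 6 = 28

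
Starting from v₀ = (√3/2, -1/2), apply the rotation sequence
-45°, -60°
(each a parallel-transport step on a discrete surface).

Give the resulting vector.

Total rotation: (-45°) + (-60°) = -105°. Final vector: (-0.7071, -0.7071)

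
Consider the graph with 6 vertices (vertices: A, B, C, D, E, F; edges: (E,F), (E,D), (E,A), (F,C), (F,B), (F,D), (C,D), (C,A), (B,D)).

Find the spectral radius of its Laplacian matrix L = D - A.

Degrees: deg(A) = 2, deg(B) = 2, deg(C) = 3, deg(D) = 4, deg(E) = 3, deg(F) = 4.
L = D − A with rows/columns ordered (A, B, C, D, E, F):
  [ 2,  0, -1,  0, -1,  0]
  [ 0,  2,  0, -1,  0, -1]
  [-1,  0,  3, -1,  0, -1]
  [ 0, -1, -1,  4, -1, -1]
  [-1,  0,  0, -1,  3, -1]
  [ 0, -1, -1, -1, -1,  4]
Characteristic polynomial: det(λI − L) = λ(λ² − 7λ + 8)(λ − 3)²(λ − 5).
Roots: λ = 0; (λ² − 7λ + 8) = 0 ⇒ λ = (7 ± √17)/2 ≈ 1.4384, 5.5616; (λ − 3) = 0 ⇒ λ = 3 (multiplicity 2); (λ − 5) = 0 ⇒ λ = 5.
(Check: the roots sum (with multiplicity) to 18, matching trace L = Σdeg = 2·9 = 18.)
Laplacian eigenvalues: [0.0, 1.4384, 3.0, 3.0, 5.0, 5.5616]. Largest eigenvalue (spectral radius) = 5.5616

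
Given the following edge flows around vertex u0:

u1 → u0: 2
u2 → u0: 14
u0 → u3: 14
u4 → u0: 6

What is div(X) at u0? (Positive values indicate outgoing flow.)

Divergence = sum of outgoing flows = (-2) + (-14) + 14 + (-6) = -8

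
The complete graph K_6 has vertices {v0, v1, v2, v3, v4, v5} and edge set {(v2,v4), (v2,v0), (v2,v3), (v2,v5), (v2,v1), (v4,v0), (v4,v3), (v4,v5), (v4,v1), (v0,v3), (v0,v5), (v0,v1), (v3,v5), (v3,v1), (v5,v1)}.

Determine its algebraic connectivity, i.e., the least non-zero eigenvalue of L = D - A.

For the complete graph K_n, L = nI − J (J = all-ones matrix). J has eigenvalues n (once, eigenvector 𝟙) and 0 (multiplicity n−1), so L has eigenvalues 0 (once) and n (multiplicity n−1). Here n = 6: eigenvalue 0 once and 6 with multiplicity 5.
Laplacian eigenvalues: [0.0, 6.0, 6.0, 6.0, 6.0, 6.0]. Algebraic connectivity (smallest non-zero eigenvalue) = 6.0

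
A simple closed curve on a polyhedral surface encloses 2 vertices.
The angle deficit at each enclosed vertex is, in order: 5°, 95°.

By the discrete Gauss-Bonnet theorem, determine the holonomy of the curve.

Holonomy = total enclosed curvature = 5° + 95° = 100°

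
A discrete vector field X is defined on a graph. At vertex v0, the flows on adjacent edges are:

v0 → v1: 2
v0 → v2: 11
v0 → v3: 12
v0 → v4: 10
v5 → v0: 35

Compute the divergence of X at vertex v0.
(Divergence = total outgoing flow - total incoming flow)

Divergence = sum of outgoing flows = 2 + 11 + 12 + 10 + (-35) = 0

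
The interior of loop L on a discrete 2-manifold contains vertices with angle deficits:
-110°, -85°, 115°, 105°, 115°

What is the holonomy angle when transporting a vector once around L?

Holonomy = total enclosed curvature = (-110°) + (-85°) + 115° + 105° + 115° = 140°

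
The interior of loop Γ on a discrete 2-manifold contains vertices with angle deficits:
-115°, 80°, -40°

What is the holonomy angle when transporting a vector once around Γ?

Holonomy = total enclosed curvature = (-115°) + 80° + (-40°) = -75°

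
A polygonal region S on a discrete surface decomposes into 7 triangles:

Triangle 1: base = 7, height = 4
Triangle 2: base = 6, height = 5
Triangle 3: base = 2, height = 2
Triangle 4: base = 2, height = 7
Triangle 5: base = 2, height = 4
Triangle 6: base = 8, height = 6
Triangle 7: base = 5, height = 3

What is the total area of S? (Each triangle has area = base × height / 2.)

(1/2)×7×4 + (1/2)×6×5 + (1/2)×2×2 + (1/2)×2×7 + (1/2)×2×4 + (1/2)×8×6 + (1/2)×5×3 = 73.5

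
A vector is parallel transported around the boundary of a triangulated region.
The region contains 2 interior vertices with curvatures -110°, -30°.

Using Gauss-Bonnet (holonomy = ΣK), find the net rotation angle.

Holonomy = total enclosed curvature = (-110°) + (-30°) = -140°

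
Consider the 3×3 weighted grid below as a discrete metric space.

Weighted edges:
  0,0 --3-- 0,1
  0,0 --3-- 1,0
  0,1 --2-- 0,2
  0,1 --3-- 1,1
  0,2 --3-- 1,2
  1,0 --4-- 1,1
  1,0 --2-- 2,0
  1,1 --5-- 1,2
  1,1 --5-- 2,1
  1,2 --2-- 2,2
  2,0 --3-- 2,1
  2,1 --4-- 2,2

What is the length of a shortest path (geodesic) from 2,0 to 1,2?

Shortest path: 2,0 → 2,1 → 2,2 → 1,2, total weight = 9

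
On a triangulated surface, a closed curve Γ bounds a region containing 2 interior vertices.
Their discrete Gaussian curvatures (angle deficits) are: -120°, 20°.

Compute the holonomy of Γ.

Holonomy = total enclosed curvature = (-120°) + 20° = -100°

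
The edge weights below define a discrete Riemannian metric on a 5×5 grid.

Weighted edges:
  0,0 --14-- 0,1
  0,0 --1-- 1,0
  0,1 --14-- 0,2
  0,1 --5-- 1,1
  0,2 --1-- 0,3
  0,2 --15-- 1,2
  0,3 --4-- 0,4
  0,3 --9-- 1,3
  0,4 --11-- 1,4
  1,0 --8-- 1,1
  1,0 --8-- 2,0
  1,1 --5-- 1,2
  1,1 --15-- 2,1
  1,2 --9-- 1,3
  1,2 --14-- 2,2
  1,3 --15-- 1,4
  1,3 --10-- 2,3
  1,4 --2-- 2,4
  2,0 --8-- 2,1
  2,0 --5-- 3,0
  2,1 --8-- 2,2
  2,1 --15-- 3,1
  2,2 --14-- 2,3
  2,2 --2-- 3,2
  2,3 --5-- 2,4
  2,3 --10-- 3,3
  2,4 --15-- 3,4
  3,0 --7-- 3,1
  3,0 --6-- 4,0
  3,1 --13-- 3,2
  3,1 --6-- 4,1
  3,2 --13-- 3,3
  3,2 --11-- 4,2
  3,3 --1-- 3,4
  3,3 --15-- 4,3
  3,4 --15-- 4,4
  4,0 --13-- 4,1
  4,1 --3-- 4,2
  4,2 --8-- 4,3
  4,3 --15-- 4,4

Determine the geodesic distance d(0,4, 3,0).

Shortest path: 0,4 → 0,3 → 0,2 → 0,1 → 1,1 → 1,0 → 2,0 → 3,0, total weight = 45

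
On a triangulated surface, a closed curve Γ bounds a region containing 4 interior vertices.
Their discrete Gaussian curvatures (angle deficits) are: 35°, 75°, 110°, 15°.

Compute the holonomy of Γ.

Holonomy = total enclosed curvature = 35° + 75° + 110° + 15° = 235°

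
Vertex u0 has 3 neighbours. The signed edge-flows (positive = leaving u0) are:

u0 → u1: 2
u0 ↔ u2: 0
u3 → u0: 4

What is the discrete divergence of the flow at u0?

Divergence = sum of outgoing flows = 2 + 0 + (-4) = -2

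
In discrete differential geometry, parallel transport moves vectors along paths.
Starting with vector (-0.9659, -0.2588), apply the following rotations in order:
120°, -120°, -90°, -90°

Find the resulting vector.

Total rotation: 120° + (-120°) + (-90°) + (-90°) = -180° ≡ 180° (mod 360°). Final vector: (0.9659, 0.2588)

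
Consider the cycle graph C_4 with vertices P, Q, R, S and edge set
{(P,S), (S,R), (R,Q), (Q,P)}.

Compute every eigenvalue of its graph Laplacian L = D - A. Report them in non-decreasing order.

The cycle graph C_n has Laplacian eigenvalues λ_k = 2 − 2cos(2πk/n), k = 0, 1, …, n−1. Here n = 4:
k=0: 2 − 2cos(0) = 0.0; k=1: 2 − 2cos(π/2) = 2.0; k=2: 2 − 2cos(π) = 4.0; k=3: 2 − 2cos(3π/2) = 2.0.
Laplacian eigenvalues (increasing order): [0.0, 2.0, 2.0, 4.0]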